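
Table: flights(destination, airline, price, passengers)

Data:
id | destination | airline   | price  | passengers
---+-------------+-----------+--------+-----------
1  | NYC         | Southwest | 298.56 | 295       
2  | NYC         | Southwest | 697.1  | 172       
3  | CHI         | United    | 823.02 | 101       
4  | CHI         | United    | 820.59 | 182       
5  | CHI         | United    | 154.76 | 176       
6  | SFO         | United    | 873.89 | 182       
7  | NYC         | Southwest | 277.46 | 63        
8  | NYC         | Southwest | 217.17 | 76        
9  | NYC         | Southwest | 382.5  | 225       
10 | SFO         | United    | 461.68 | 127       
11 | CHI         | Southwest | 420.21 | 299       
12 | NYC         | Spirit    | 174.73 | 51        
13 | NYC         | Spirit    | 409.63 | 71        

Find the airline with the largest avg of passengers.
SELECT airline, AVG(passengers) as val
FROM flights
GROUP BY airline
ORDER BY val DESC
LIMIT 1

Result: Southwest with avg(passengers) = 188.33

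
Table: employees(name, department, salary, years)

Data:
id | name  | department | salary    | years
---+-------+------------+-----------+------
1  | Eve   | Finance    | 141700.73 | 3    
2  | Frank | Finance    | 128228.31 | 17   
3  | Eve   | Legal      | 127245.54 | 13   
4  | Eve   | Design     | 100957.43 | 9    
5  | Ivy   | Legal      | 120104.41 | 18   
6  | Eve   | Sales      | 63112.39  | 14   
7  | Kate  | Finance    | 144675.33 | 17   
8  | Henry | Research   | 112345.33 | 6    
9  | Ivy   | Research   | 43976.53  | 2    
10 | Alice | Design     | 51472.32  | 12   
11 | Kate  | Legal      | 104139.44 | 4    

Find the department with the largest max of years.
SELECT department, MAX(years) as val
FROM employees
GROUP BY department
ORDER BY val DESC
LIMIT 1

Result: Legal with max(years) = 18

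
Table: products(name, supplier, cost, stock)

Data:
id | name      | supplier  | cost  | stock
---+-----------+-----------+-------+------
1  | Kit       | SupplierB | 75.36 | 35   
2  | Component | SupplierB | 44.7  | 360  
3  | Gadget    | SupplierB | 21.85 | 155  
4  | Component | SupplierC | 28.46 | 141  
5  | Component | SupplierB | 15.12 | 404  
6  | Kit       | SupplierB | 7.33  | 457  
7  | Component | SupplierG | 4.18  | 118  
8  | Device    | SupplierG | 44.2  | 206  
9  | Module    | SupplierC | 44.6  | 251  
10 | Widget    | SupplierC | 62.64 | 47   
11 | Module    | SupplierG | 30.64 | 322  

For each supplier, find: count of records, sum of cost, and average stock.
SELECT supplier,
       COUNT(*) as cnt,
       SUM(cost) as total_cost,
       AVG(stock) as avg_stock
FROM products
GROUP BY supplier

Result:
  SupplierB: 5 records, 164.36 total cost, 282.20 avg stock
  SupplierC: 3 records, 135.70 total cost, 146.33 avg stock
  SupplierG: 3 records, 79.02 total cost, 215.33 avg stock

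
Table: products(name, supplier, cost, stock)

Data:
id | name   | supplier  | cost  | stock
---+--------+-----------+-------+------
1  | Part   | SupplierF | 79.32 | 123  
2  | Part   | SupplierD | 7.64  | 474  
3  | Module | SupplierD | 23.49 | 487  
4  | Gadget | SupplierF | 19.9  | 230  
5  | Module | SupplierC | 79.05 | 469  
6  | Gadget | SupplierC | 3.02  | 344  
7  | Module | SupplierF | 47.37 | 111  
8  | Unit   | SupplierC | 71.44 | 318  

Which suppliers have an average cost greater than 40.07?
SELECT supplier, AVG(cost)
FROM products
GROUP BY supplier
HAVING AVG(cost) > 40.07

Result:
  SupplierC: avg=51.17
  SupplierF: avg=48.86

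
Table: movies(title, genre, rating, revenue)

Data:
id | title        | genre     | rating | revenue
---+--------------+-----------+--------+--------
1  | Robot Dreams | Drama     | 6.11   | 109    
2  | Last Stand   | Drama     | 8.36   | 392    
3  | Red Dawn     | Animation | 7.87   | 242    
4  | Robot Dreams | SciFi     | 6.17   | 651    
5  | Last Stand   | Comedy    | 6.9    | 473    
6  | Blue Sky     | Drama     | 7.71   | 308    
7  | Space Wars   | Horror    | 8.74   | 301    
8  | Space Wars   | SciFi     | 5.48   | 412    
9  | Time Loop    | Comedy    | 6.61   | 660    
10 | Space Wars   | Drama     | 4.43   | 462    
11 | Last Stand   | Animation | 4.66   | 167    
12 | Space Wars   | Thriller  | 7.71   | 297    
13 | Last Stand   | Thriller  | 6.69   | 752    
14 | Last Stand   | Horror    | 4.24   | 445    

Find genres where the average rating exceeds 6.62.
SELECT genre, AVG(rating)
FROM movies
GROUP BY genre
HAVING AVG(rating) > 6.62

Result:
  Comedy: avg=6.76
  Drama: avg=6.65
  Thriller: avg=7.20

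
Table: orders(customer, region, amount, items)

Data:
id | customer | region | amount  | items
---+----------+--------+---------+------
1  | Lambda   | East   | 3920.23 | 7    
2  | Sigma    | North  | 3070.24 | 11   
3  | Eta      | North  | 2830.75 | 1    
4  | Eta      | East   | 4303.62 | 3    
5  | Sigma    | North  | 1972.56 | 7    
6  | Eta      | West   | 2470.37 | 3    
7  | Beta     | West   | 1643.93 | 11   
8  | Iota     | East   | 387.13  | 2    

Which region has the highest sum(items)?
SELECT region, SUM(items) as val
FROM orders
GROUP BY region
ORDER BY val DESC
LIMIT 1

Result: North with sum(items) = 19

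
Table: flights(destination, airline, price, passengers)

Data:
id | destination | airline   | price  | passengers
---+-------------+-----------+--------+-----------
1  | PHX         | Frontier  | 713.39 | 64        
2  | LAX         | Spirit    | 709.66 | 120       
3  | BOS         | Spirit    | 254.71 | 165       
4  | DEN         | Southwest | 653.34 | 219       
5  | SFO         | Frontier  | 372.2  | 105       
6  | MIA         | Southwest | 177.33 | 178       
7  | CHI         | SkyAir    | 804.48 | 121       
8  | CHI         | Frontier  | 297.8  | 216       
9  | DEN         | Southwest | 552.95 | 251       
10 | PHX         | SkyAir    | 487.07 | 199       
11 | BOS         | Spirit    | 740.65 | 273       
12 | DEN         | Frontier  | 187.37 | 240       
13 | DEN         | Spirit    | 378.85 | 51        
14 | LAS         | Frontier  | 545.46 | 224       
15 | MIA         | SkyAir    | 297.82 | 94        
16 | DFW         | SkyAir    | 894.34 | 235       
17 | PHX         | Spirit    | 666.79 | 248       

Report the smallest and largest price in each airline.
SELECT airline, MIN(price), MAX(price)
FROM flights
GROUP BY airline

Result:
  Frontier: min=187.37, max=713.39
  SkyAir: min=297.82, max=894.34
  Southwest: min=177.33, max=653.34
  Spirit: min=254.71, max=740.65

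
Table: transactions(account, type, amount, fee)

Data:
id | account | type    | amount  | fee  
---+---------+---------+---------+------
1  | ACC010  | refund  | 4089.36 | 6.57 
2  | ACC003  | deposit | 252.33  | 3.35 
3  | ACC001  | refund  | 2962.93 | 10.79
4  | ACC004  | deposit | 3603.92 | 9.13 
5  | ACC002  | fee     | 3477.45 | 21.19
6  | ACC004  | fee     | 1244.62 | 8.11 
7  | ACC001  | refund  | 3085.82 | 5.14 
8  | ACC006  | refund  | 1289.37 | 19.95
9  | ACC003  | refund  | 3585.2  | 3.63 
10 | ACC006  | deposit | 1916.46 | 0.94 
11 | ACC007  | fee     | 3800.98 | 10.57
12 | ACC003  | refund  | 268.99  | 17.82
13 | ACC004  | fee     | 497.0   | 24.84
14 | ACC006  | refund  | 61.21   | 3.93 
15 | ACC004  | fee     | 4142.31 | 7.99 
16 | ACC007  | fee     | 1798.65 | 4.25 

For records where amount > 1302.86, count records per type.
SELECT type, COUNT(*)
FROM transactions
WHERE amount > 1302.86
GROUP BY type

Note: WHERE filters rows before grouping.

Result:
  deposit: 2
  fee: 4
  refund: 4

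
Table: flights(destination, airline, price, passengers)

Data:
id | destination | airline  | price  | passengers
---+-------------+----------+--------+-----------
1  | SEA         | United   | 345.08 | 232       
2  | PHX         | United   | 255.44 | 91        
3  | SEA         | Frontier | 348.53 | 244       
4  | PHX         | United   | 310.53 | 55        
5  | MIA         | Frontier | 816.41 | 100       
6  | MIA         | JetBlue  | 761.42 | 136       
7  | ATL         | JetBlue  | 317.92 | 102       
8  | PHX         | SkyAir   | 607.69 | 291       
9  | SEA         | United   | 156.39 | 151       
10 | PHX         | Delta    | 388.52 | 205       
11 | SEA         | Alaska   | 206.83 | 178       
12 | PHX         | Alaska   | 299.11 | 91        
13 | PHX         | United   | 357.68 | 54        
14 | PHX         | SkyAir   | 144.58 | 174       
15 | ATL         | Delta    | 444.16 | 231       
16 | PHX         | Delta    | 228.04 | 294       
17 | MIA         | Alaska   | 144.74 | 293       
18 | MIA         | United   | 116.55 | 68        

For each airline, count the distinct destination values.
SELECT airline, COUNT(DISTINCT destination)
FROM flights
GROUP BY airline

Result:
  Alaska: 3 distinct
  Delta: 2 distinct
  Frontier: 2 distinct
  JetBlue: 2 distinct
  SkyAir: 1 distinct
  United: 3 distinct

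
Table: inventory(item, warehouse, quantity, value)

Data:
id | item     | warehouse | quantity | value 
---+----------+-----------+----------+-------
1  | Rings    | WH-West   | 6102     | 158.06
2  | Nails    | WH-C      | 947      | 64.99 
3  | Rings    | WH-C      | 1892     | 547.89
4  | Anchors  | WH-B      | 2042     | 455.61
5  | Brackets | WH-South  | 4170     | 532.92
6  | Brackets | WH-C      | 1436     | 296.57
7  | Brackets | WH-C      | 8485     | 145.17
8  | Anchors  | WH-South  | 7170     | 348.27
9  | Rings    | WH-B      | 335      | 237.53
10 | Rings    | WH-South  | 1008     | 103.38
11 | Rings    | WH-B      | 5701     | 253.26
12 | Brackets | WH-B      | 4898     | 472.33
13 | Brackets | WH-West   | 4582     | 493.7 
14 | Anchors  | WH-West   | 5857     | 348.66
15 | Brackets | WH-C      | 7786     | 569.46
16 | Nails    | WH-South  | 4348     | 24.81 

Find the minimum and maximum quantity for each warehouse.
SELECT warehouse, MIN(quantity), MAX(quantity)
FROM inventory
GROUP BY warehouse

Result:
  WH-B: min=335, max=5701
  WH-C: min=947, max=8485
  WH-South: min=1008, max=7170
  WH-West: min=4582, max=6102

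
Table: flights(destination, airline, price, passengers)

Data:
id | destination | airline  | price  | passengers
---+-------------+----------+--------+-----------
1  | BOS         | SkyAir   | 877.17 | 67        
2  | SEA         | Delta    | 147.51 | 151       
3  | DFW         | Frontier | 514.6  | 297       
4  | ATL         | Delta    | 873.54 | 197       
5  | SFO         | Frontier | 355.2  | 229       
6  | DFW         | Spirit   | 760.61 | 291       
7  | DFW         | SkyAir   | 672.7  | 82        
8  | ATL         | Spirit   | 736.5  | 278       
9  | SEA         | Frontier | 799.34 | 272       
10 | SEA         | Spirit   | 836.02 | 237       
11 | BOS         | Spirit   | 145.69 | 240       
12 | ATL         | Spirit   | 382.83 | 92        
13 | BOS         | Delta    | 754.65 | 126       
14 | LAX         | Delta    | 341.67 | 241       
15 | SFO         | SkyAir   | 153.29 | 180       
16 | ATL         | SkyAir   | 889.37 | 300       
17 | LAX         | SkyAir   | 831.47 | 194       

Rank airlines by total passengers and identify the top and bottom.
SELECT airline, SUM(passengers)
FROM flights
GROUP BY airline
ORDER BY SUM(passengers)

All groups:
  Delta: 715
  Frontier: 798
  SkyAir: 823
  Spirit: 1138

Highest: Spirit (1138)
Lowest: Delta (715)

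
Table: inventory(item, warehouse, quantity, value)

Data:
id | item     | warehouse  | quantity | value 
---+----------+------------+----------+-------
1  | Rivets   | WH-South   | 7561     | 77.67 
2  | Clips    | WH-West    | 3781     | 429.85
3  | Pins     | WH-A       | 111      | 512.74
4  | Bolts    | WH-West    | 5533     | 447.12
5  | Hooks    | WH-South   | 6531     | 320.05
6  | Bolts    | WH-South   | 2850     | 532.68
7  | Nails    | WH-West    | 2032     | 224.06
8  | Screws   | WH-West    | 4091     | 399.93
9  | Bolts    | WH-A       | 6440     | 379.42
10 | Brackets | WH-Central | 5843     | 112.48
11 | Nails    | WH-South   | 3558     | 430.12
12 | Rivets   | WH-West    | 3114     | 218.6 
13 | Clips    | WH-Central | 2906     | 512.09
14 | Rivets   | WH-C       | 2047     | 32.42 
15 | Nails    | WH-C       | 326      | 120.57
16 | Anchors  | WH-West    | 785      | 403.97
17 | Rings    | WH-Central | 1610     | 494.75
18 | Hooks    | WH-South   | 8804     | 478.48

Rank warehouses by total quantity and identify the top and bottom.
SELECT warehouse, SUM(quantity)
FROM inventory
GROUP BY warehouse
ORDER BY SUM(quantity)

All groups:
  WH-C: 2373
  WH-A: 6551
  WH-Central: 10359
  WH-West: 19336
  WH-South: 29304

Highest: WH-South (29304)
Lowest: WH-C (2373)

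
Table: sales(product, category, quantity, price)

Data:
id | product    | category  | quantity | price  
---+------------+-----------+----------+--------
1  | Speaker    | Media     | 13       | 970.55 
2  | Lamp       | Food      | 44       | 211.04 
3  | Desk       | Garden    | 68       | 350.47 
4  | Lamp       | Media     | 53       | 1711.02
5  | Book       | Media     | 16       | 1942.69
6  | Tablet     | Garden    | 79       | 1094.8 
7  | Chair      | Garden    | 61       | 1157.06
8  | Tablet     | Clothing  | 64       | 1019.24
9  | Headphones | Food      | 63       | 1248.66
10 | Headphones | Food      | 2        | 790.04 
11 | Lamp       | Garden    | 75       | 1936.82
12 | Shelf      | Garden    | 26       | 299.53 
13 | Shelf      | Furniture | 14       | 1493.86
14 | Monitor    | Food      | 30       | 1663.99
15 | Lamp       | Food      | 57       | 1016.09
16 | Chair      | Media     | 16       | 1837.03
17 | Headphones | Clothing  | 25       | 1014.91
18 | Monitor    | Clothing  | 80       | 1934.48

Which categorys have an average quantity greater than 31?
SELECT category, AVG(quantity)
FROM sales
GROUP BY category
HAVING AVG(quantity) > 31

Result:
  Clothing: avg=56.33
  Food: avg=39.20
  Garden: avg=61.80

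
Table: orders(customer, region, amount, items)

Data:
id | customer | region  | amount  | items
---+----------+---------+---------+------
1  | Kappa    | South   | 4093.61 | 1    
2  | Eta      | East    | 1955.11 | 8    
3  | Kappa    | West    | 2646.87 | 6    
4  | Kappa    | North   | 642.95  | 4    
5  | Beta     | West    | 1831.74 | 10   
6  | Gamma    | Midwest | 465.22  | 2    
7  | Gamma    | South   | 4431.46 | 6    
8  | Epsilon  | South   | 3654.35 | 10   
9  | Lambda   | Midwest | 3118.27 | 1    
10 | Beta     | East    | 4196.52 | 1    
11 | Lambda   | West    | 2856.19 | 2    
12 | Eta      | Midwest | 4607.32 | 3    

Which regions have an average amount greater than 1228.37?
SELECT region, AVG(amount)
FROM orders
GROUP BY region
HAVING AVG(amount) > 1228.37

Result:
  East: avg=3075.82
  Midwest: avg=2730.27
  South: avg=4059.81
  West: avg=2444.93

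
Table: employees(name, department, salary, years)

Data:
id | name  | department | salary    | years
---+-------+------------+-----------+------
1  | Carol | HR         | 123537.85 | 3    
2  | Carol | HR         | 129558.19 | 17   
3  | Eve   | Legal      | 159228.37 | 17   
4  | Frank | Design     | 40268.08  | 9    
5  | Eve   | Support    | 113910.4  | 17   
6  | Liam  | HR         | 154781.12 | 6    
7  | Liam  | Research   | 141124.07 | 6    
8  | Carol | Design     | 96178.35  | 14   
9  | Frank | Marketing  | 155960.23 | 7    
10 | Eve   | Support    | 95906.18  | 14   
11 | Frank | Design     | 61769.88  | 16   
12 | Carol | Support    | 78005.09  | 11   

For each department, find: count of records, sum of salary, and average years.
SELECT department,
       COUNT(*) as cnt,
       SUM(salary) as total_salary,
       AVG(years) as avg_years
FROM employees
GROUP BY department

Result:
  Design: 3 records, 198216.31 total salary, 13.00 avg years
  HR: 3 records, 407877.16 total salary, 8.67 avg years
  Legal: 1 records, 159228.37 total salary, 17.00 avg years
  Marketing: 1 records, 155960.23 total salary, 7.00 avg years
  Research: 1 records, 141124.07 total salary, 6.00 avg years
  Support: 3 records, 287821.67 total salary, 14.00 avg years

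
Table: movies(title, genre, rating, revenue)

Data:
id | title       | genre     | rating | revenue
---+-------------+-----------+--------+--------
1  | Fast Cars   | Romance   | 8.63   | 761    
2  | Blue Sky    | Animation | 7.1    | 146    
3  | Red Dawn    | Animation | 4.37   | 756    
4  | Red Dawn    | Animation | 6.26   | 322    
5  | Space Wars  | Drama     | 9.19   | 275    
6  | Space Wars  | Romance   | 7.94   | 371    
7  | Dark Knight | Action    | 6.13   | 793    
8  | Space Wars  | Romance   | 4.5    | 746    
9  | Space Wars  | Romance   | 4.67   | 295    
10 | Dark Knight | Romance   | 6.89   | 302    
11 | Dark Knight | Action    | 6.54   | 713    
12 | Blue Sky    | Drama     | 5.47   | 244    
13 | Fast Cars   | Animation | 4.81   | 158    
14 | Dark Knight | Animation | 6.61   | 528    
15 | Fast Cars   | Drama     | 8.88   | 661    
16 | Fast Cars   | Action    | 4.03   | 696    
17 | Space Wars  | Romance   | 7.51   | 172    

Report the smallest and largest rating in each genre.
SELECT genre, MIN(rating), MAX(rating)
FROM movies
GROUP BY genre

Result:
  Action: min=4.03, max=6.54
  Animation: min=4.37, max=7.10
  Drama: min=5.47, max=9.19
  Romance: min=4.50, max=8.63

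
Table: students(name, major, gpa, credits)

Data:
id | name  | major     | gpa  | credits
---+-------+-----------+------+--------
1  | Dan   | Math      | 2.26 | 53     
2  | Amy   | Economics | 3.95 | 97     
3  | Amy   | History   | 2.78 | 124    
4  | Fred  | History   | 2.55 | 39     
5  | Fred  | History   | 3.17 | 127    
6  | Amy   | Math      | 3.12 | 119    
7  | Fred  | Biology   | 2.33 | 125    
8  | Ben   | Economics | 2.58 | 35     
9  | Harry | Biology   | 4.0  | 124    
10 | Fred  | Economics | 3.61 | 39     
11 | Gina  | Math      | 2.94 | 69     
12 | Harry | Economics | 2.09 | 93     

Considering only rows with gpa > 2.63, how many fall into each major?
SELECT major, COUNT(*)
FROM students
WHERE gpa > 2.63
GROUP BY major

Note: WHERE filters rows before grouping.

Result:
  Biology: 1
  Economics: 2
  History: 2
  Math: 2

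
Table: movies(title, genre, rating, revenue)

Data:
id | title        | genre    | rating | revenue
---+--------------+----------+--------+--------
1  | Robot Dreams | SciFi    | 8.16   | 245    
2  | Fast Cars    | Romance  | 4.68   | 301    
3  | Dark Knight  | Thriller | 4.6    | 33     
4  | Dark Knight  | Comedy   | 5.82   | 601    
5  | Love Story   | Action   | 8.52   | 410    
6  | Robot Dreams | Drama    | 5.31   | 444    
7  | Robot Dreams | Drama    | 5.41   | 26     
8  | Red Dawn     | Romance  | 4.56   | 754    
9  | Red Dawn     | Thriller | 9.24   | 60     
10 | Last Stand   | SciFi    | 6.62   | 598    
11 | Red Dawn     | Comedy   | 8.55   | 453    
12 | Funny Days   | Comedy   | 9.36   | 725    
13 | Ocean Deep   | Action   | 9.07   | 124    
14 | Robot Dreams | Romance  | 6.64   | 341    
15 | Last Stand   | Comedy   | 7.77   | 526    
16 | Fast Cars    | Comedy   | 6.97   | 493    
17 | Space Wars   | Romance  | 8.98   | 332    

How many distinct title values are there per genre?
SELECT genre, COUNT(DISTINCT title)
FROM movies
GROUP BY genre

Result:
  Action: 2 distinct
  Comedy: 5 distinct
  Drama: 1 distinct
  Romance: 4 distinct
  SciFi: 2 distinct
  Thriller: 2 distinct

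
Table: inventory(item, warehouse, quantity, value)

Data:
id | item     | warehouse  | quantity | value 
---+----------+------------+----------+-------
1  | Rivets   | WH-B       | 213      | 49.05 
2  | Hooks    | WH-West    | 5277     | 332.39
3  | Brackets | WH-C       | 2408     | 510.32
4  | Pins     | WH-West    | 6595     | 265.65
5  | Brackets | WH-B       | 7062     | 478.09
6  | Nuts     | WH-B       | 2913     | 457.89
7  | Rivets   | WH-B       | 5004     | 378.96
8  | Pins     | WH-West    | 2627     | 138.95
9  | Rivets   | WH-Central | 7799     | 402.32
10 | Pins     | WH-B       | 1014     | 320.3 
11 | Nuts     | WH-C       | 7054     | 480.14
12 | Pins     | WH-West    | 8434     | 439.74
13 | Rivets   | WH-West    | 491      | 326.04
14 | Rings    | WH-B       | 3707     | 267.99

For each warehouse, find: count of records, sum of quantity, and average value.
SELECT warehouse,
       COUNT(*) as cnt,
       SUM(quantity) as total_quantity,
       AVG(value) as avg_value
FROM inventory
GROUP BY warehouse

Result:
  WH-B: 6 records, 19913 total quantity, 325.38 avg value
  WH-C: 2 records, 9462 total quantity, 495.23 avg value
  WH-Central: 1 records, 7799 total quantity, 402.32 avg value
  WH-West: 5 records, 23424 total quantity, 300.55 avg value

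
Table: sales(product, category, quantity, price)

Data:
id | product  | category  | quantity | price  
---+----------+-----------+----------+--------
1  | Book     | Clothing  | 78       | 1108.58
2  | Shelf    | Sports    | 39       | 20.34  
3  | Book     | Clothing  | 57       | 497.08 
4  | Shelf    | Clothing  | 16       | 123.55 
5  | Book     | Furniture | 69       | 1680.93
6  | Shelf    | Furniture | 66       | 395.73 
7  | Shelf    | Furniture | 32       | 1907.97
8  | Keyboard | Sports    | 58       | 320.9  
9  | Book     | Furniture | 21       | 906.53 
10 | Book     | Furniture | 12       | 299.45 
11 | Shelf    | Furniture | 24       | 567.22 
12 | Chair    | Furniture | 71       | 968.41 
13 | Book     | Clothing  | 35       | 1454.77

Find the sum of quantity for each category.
SELECT category, SUM(quantity) as result
FROM sales
GROUP BY category

Result:
  Clothing: 186
  Furniture: 295
  Sports: 97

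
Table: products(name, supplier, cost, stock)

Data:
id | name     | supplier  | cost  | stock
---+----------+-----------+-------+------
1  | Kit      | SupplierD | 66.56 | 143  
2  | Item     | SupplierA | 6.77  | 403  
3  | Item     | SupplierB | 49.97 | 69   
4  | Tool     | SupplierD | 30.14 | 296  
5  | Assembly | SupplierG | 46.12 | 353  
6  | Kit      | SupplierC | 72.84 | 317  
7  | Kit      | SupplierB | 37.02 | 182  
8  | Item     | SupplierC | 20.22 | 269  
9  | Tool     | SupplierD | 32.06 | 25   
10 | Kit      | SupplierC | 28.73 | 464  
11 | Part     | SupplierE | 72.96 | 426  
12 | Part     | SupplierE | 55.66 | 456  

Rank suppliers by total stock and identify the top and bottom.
SELECT supplier, SUM(stock)
FROM products
GROUP BY supplier
ORDER BY SUM(stock)

All groups:
  SupplierB: 251
  SupplierG: 353
  SupplierA: 403
  SupplierD: 464
  SupplierE: 882
  SupplierC: 1050

Highest: SupplierC (1050)
Lowest: SupplierB (251)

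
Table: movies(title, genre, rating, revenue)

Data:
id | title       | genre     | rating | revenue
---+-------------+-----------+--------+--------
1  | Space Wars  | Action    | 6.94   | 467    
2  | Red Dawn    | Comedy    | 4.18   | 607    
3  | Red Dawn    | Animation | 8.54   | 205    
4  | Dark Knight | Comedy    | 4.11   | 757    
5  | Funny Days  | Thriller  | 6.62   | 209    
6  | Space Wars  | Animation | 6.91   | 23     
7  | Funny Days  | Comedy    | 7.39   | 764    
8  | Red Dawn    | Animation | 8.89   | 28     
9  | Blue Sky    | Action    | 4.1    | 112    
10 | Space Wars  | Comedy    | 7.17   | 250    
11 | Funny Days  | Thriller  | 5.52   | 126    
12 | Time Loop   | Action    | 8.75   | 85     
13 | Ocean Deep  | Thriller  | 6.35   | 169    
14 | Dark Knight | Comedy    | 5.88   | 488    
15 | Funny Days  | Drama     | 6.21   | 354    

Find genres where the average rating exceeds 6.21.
SELECT genre, AVG(rating)
FROM movies
GROUP BY genre
HAVING AVG(rating) > 6.21

Result:
  Action: avg=6.60
  Animation: avg=8.11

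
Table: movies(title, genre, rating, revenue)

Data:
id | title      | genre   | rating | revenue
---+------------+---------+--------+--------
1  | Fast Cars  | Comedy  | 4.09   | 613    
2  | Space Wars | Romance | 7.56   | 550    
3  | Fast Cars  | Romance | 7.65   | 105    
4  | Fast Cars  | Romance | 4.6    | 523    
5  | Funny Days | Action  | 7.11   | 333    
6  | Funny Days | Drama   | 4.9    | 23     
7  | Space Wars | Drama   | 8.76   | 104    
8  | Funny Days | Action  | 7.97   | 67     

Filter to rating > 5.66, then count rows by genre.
SELECT genre, COUNT(*)
FROM movies
WHERE rating > 5.66
GROUP BY genre

Note: WHERE filters rows before grouping.

Result:
  Action: 2
  Drama: 1
  Romance: 2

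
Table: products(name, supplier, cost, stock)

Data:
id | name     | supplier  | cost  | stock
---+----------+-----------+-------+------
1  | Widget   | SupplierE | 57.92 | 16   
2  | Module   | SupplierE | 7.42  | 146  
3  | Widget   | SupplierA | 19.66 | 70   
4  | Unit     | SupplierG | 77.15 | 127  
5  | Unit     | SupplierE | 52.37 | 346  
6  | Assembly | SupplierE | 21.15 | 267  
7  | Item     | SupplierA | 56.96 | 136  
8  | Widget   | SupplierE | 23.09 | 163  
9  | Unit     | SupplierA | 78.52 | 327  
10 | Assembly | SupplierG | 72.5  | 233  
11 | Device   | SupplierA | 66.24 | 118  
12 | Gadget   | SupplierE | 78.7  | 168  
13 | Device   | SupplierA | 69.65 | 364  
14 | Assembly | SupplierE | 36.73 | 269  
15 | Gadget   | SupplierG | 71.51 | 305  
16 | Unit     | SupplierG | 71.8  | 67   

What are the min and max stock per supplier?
SELECT supplier, MIN(stock), MAX(stock)
FROM products
GROUP BY supplier

Result:
  SupplierA: min=70, max=364
  SupplierE: min=16, max=346
  SupplierG: min=67, max=305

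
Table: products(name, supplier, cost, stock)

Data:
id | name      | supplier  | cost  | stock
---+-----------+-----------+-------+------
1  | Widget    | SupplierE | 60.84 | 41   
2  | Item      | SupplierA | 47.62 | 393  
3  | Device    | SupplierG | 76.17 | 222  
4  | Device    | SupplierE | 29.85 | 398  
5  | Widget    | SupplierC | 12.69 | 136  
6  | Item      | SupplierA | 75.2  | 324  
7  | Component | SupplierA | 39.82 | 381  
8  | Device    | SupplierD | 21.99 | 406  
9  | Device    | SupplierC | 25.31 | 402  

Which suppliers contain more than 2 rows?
SELECT supplier, COUNT(*) as cnt
FROM products
GROUP BY supplier
HAVING COUNT(*) > 2

Result:
  SupplierA: 3

Note: HAVING filters groups after aggregation, WHERE filters rows before.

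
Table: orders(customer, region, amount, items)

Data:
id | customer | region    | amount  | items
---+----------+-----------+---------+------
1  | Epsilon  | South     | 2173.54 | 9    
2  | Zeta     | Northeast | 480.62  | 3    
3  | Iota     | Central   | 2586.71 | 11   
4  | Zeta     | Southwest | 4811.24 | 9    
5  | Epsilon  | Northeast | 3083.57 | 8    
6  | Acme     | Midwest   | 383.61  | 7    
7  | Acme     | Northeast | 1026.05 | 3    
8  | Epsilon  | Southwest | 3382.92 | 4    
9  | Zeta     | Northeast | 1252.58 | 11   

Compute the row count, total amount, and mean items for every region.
SELECT region,
       COUNT(*) as cnt,
       SUM(amount) as total_amount,
       AVG(items) as avg_items
FROM orders
GROUP BY region

Result:
  Central: 1 records, 2586.71 total amount, 11.00 avg items
  Midwest: 1 records, 383.61 total amount, 7.00 avg items
  Northeast: 4 records, 5842.82 total amount, 6.25 avg items
  South: 1 records, 2173.54 total amount, 9.00 avg items
  Southwest: 2 records, 8194.16 total amount, 6.50 avg items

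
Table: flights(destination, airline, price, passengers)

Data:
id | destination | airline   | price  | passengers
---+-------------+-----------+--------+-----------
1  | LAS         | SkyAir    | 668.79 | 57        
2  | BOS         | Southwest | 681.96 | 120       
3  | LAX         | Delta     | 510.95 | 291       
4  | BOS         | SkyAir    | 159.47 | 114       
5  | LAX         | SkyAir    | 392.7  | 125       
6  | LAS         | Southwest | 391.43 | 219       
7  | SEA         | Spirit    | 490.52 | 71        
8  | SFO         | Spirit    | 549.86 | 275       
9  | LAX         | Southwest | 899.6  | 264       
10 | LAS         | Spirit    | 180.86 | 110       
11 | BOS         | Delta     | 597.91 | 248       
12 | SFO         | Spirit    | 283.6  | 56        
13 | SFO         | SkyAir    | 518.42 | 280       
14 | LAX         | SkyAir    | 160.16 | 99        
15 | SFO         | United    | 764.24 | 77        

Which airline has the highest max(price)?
SELECT airline, MAX(price) as val
FROM flights
GROUP BY airline
ORDER BY val DESC
LIMIT 1

Result: Southwest with max(price) = 899.60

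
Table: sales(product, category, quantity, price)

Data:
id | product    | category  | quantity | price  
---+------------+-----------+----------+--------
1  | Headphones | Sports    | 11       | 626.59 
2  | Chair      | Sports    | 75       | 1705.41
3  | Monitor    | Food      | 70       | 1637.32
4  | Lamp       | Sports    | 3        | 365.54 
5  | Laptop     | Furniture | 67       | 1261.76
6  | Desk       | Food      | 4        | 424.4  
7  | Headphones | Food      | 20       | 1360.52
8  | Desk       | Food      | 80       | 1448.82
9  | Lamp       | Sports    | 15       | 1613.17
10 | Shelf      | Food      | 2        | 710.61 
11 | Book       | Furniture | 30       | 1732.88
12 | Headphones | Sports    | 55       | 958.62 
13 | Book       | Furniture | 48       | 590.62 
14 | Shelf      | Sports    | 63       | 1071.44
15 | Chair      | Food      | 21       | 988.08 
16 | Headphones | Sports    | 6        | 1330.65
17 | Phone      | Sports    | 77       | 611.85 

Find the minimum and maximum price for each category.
SELECT category, MIN(price), MAX(price)
FROM sales
GROUP BY category

Result:
  Food: min=424.40, max=1637.32
  Furniture: min=590.62, max=1732.88
  Sports: min=365.54, max=1705.41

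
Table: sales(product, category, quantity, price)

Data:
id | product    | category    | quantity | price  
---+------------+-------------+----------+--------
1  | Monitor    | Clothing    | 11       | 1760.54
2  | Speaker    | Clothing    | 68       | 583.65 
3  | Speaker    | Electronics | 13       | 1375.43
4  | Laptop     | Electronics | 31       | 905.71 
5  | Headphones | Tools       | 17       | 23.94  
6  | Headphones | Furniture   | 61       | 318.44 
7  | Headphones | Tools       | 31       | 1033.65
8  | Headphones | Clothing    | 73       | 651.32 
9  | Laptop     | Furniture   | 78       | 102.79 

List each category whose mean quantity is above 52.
SELECT category, AVG(quantity)
FROM sales
GROUP BY category
HAVING AVG(quantity) > 52

Result:
  Furniture: avg=69.50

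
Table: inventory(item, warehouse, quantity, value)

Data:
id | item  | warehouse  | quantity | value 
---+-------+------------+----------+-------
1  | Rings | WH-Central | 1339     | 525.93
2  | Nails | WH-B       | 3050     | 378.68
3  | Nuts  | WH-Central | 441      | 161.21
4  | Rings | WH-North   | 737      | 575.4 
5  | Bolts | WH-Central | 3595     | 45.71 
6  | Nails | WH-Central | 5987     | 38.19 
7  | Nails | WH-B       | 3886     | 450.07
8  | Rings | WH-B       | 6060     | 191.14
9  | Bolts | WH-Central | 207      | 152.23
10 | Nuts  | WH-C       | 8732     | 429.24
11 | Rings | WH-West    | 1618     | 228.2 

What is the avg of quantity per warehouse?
SELECT warehouse, AVG(quantity) as result
FROM inventory
GROUP BY warehouse

Result:
  WH-B: 4332.00
  WH-C: 8732.00
  WH-Central: 2313.80
  WH-North: 737.00
  WH-West: 1618.00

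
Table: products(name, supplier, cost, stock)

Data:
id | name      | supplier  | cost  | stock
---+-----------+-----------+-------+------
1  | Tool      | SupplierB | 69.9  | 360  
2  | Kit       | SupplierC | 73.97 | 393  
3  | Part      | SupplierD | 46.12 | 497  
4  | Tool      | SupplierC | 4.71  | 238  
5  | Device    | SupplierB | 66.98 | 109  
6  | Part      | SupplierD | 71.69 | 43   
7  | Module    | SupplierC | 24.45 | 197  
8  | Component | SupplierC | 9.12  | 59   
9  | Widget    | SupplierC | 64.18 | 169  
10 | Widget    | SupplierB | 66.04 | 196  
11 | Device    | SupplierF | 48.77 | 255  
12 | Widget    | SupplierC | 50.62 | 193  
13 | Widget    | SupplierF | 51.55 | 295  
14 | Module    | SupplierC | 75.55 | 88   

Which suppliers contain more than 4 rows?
SELECT supplier, COUNT(*) as cnt
FROM products
GROUP BY supplier
HAVING COUNT(*) > 4

Result:
  SupplierC: 7

Note: HAVING filters groups after aggregation, WHERE filters rows before.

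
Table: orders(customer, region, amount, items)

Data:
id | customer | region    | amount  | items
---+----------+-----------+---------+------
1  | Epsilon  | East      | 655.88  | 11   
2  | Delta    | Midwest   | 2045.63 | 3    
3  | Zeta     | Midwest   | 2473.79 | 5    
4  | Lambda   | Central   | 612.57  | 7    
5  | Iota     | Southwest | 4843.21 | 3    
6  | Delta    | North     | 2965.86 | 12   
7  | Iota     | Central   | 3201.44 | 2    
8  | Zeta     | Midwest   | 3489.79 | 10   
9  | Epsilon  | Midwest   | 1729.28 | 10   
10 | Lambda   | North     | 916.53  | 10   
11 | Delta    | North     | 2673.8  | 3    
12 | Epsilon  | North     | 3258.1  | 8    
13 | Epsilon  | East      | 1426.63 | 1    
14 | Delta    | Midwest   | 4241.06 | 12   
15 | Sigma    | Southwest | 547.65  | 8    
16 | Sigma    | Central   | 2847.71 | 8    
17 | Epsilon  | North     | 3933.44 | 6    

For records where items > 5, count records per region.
SELECT region, COUNT(*)
FROM orders
WHERE items > 5
GROUP BY region

Note: WHERE filters rows before grouping.

Result:
  Central: 2
  East: 1
  Midwest: 3
  North: 4
  Southwest: 1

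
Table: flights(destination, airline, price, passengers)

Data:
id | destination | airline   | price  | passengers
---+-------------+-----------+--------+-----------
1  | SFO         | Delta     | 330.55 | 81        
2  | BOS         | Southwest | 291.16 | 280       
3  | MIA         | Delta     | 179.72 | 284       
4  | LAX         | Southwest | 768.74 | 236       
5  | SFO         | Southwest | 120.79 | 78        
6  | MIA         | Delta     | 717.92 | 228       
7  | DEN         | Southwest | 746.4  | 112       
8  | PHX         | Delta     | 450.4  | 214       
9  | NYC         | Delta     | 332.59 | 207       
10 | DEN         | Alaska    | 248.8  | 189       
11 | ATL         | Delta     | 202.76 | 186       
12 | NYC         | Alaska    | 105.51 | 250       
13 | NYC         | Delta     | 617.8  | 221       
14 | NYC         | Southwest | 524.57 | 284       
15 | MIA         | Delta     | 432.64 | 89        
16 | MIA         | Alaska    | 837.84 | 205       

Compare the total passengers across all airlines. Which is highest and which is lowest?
SELECT airline, SUM(passengers)
FROM flights
GROUP BY airline
ORDER BY SUM(passengers)

All groups:
  Alaska: 644
  Southwest: 990
  Delta: 1510

Highest: Delta (1510)
Lowest: Alaska (644)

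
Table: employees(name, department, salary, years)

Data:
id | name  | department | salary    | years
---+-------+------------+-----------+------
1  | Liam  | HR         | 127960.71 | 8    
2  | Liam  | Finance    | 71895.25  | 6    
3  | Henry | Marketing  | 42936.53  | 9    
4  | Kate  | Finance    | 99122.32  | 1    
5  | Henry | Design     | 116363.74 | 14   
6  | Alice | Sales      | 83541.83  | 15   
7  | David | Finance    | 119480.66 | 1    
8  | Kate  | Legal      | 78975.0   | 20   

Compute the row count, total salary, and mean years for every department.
SELECT department,
       COUNT(*) as cnt,
       SUM(salary) as total_salary,
       AVG(years) as avg_years
FROM employees
GROUP BY department

Result:
  Design: 1 records, 116363.74 total salary, 14.00 avg years
  Finance: 3 records, 290498.23 total salary, 2.67 avg years
  HR: 1 records, 127960.71 total salary, 8.00 avg years
  Legal: 1 records, 78975.00 total salary, 20.00 avg years
  Marketing: 1 records, 42936.53 total salary, 9.00 avg years
  Sales: 1 records, 83541.83 total salary, 15.00 avg years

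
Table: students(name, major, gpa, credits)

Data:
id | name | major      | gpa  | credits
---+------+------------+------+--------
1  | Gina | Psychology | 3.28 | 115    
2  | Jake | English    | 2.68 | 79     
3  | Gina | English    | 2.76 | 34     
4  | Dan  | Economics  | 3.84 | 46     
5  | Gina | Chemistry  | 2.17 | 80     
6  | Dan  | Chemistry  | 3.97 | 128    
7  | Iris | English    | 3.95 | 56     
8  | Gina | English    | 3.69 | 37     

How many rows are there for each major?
SELECT major, COUNT(*) as count
FROM students
GROUP BY major

Result:
  Chemistry: 2
  Economics: 1
  English: 4
  Psychology: 1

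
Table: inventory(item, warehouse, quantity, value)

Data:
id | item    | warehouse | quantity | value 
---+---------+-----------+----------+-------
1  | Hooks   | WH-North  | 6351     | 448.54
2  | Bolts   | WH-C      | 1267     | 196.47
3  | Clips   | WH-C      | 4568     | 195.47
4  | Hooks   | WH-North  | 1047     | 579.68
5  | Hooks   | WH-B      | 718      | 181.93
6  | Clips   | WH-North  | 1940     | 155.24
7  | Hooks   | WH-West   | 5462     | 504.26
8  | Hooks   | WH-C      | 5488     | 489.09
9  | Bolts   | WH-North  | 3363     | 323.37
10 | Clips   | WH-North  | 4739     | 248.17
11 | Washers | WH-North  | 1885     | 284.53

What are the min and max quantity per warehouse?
SELECT warehouse, MIN(quantity), MAX(quantity)
FROM inventory
GROUP BY warehouse

Result:
  WH-B: min=718, max=718
  WH-C: min=1267, max=5488
  WH-North: min=1047, max=6351
  WH-West: min=5462, max=5462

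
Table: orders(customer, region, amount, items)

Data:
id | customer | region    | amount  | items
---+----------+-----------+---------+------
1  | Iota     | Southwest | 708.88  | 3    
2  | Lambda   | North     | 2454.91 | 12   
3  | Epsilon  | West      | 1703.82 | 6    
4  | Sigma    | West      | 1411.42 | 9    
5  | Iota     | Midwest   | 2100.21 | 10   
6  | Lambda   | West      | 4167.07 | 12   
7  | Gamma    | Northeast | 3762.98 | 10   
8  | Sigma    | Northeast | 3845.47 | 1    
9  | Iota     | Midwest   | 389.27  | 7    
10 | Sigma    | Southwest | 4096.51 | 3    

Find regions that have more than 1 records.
SELECT region, COUNT(*) as cnt
FROM orders
GROUP BY region
HAVING COUNT(*) > 1

Result:
  Midwest: 2
  Northeast: 2
  Southwest: 2
  West: 3

Note: HAVING filters groups after aggregation, WHERE filters rows before.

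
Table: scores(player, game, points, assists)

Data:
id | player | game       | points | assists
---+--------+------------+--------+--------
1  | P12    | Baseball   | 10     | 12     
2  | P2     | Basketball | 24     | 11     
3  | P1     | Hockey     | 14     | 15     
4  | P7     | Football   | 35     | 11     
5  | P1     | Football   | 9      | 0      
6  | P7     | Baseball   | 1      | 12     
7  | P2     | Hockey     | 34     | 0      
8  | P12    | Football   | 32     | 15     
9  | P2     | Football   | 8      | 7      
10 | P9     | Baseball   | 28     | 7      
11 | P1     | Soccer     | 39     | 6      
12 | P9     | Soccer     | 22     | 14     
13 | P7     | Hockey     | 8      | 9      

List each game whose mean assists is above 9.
SELECT game, AVG(assists)
FROM scores
GROUP BY game
HAVING AVG(assists) > 9

Result:
  Baseball: avg=10.33
  Basketball: avg=11.00
  Soccer: avg=10.00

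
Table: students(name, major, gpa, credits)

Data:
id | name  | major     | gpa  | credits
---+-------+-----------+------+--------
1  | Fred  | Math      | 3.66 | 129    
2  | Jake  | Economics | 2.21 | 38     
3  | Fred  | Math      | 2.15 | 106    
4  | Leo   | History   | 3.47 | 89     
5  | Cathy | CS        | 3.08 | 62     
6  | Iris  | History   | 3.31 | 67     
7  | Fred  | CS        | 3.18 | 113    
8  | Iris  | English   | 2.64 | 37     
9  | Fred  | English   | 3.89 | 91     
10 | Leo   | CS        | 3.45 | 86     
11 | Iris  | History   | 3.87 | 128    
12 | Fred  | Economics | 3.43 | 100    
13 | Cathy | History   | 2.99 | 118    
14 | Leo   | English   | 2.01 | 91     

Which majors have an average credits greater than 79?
SELECT major, AVG(credits)
FROM students
GROUP BY major
HAVING AVG(credits) > 79

Result:
  CS: avg=87.00
  History: avg=100.50
  Math: avg=117.50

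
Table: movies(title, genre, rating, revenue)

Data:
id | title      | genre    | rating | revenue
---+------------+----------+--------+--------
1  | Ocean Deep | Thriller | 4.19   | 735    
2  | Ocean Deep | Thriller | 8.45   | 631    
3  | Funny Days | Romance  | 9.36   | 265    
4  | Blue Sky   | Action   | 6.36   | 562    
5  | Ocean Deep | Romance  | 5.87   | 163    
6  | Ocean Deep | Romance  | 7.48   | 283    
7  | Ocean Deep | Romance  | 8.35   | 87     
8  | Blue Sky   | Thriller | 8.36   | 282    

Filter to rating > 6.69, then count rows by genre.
SELECT genre, COUNT(*)
FROM movies
WHERE rating > 6.69
GROUP BY genre

Note: WHERE filters rows before grouping.

Result:
  Romance: 3
  Thriller: 2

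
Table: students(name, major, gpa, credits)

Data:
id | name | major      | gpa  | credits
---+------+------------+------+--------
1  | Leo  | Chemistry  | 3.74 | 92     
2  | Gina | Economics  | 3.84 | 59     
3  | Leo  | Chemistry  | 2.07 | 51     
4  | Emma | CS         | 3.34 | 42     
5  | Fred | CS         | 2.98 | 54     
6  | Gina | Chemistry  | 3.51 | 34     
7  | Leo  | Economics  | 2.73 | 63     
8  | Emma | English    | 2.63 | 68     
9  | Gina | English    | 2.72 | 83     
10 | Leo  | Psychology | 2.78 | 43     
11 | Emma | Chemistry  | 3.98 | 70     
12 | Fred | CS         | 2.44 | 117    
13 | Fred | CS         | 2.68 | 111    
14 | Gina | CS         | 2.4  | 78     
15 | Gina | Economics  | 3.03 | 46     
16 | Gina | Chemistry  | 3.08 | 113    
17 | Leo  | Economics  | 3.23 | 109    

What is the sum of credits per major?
SELECT major, SUM(credits) as result
FROM students
GROUP BY major

Result:
  CS: 402
  Chemistry: 360
  Economics: 277
  English: 151
  Psychology: 43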